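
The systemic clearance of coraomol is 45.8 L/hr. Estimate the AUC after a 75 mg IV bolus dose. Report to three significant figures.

AUC = 1.64 mg/L·hr

AUC_0→∞ = Dose_iv / CL
        = 75 / 45.8 = 1.63755 mg/L·hr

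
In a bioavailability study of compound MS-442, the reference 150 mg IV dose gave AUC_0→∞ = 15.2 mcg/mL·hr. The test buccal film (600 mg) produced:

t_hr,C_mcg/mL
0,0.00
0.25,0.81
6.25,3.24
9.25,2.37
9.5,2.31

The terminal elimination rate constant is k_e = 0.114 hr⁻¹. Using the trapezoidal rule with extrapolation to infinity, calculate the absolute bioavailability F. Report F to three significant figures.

Trapezoidal AUC_0→9.5 (buccal film):
  [0→0.25]: (0.00+0.81)/2 × 0.25 = 0.10125
  [0.25→6.25]: (0.81+3.24)/2 × 6 = 12.15
  [6.25→9.25]: (3.24+2.37)/2 × 3 = 8.415
  [9.25→9.5]: (2.37+2.31)/2 × 0.25 = 0.585
  Sum = 21.25125 mcg/mL·hr
Tail: C_last/k_e = 2.31/0.114 = 20.263
AUC_0→∞ (buccal film) = 21.25125 + 20.263 = 41.51425 mcg/mL·hr
F = (AUC_ev/D_ev)/(AUC_iv/D_iv) = (41.51425/600)/(15.2/150) = 0.0691904/0.101333 = 0.6828

F = 0.683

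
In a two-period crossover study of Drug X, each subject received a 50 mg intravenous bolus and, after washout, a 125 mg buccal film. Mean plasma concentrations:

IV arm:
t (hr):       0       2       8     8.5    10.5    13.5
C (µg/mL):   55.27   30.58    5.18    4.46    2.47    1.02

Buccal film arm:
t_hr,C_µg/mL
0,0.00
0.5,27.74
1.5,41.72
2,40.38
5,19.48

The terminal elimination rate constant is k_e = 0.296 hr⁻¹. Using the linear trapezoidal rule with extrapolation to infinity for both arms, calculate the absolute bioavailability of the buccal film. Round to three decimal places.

Trapezoidal AUC_0→13.5 (IV):
  [0→2]: (55.27+30.58)/2 × 2 = 85.85
  [2→8]: (30.58+5.18)/2 × 6 = 107.28
  [8→8.5]: (5.18+4.46)/2 × 0.5 = 2.41
  [8.5→10.5]: (4.46+2.47)/2 × 2 = 6.93
  [10.5→13.5]: (2.47+1.02)/2 × 3 = 5.235
  Sum = 207.705 µg/mL·hr
IV tail: 1.02/0.296 = 3.446; AUC_iv,0→∞ = 207.705 + 3.446 = 211.151 µg/mL·hr
Trapezoidal AUC_0→5 (buccal film):
  [0→0.5]: (0.00+27.74)/2 × 0.5 = 6.935
  [0.5→1.5]: (27.74+41.72)/2 × 1 = 34.73
  [1.5→2]: (41.72+40.38)/2 × 0.5 = 20.525
  [2→5]: (40.38+19.48)/2 × 3 = 89.79
  Sum = 151.98 µg/mL·hr
buccal film tail: 19.48/0.296 = 65.811; AUC_ev,0→∞ = 151.98 + 65.811 = 217.791 µg/mL·hr
F = (AUC_ev/D_ev)/(AUC_iv/D_iv) = (217.791/125)/(211.151/50) = 1.742328/4.22302 = 0.4126

F = 0.413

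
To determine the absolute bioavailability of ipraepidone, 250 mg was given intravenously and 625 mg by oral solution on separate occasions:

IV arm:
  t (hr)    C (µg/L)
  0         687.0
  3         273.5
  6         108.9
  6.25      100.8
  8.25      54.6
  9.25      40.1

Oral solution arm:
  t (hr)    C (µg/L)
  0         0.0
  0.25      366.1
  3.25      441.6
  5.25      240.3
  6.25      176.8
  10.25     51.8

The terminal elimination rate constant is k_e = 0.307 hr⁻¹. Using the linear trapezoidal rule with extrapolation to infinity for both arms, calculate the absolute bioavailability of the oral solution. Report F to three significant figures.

Trapezoidal AUC_0→9.25 (IV):
  [0→3]: (687.0+273.5)/2 × 3 = 1440.75
  [3→6]: (273.5+108.9)/2 × 3 = 573.6
  [6→6.25]: (108.9+100.8)/2 × 0.25 = 26.2125
  [6.25→8.25]: (100.8+54.6)/2 × 2 = 155.4
  [8.25→9.25]: (54.6+40.1)/2 × 1 = 47.35
  Sum = 2243.3125 µg/L·hr
IV tail: 40.1/0.307 = 130.619; AUC_iv,0→∞ = 2243.3125 + 130.619 = 2373.9315 µg/L·hr
Trapezoidal AUC_0→10.25 (oral solution):
  [0→0.25]: (0.0+366.1)/2 × 0.25 = 45.7625
  [0.25→3.25]: (366.1+441.6)/2 × 3 = 1211.55
  [3.25→5.25]: (441.6+240.3)/2 × 2 = 681.9
  [5.25→6.25]: (240.3+176.8)/2 × 1 = 208.55
  [6.25→10.25]: (176.8+51.8)/2 × 4 = 457.2
  Sum = 2604.9625 µg/L·hr
oral solution tail: 51.8/0.307 = 168.730; AUC_ev,0→∞ = 2604.9625 + 168.730 = 2773.6925 µg/L·hr
F = (AUC_ev/D_ev)/(AUC_iv/D_iv) = (2773.6925/625)/(2373.9315/250) = 4.437908/9.495726 = 0.4674

F = 0.467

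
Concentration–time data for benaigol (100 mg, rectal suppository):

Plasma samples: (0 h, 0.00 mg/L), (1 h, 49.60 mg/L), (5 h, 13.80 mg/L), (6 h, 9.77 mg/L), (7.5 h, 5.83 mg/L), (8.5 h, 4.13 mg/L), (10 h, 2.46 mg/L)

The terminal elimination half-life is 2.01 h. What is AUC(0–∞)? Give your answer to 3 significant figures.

Trapezoidal AUC_0→10:
  [0→1]: (0.00+49.60)/2 × 1 = 24.8
  [1→5]: (49.60+13.80)/2 × 4 = 126.8
  [5→6]: (13.80+9.77)/2 × 1 = 11.785
  [6→7.5]: (9.77+5.83)/2 × 1.5 = 11.7
  [7.5→8.5]: (5.83+4.13)/2 × 1 = 4.98
  [8.5→10]: (4.13+2.46)/2 × 1.5 = 4.9425
  Sum = 185.0075 mg/L·h
k_e = ln2 / t½ = 0.693147 / 2.01 = 0.3448 h^-1
Extrapolated tail: C_last / k_e = 2.46 / 0.3448 = 7.135
AUC_0→∞ = 185.0075 + 7.135 = 192.1425 mg/L·h

AUC = 192 mg/L·h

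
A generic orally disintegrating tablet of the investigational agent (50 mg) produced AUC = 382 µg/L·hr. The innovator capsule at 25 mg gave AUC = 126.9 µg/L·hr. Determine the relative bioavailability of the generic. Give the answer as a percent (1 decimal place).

F_rel = (AUC_test/D_test) / (AUC_ref/D_ref)
      = (382/50) / (126.9/25)
      = 7.64 / 5.076 = 1.5051 = 150.51%

F_rel = 150.5%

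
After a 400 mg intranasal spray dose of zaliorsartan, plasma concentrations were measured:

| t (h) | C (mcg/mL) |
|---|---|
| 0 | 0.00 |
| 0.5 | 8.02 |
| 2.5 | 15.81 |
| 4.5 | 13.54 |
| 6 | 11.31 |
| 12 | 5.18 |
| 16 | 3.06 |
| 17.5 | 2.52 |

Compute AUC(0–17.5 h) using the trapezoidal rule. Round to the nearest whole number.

AUC = 144 mcg/mL·h

Trapezoidal AUC_0→17.5:
  [0→0.5]: (0.00+8.02)/2 × 0.5 = 2.005
  [0.5→2.5]: (8.02+15.81)/2 × 2 = 23.83
  [2.5→4.5]: (15.81+13.54)/2 × 2 = 29.35
  [4.5→6]: (13.54+11.31)/2 × 1.5 = 18.6375
  [6→12]: (11.31+5.18)/2 × 6 = 49.47
  [12→16]: (5.18+3.06)/2 × 4 = 16.48
  [16→17.5]: (3.06+2.52)/2 × 1.5 = 4.185
  Sum = 143.9575 mcg/mL·h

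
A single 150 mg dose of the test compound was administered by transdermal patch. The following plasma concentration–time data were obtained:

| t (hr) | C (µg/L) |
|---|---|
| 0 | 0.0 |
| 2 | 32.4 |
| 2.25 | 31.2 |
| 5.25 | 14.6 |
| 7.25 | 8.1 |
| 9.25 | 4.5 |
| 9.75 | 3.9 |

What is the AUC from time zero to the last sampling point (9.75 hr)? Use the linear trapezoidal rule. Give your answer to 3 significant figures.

Trapezoidal AUC_0→9.75:
  [0→2]: (0.0+32.4)/2 × 2 = 32.4
  [2→2.25]: (32.4+31.2)/2 × 0.25 = 7.95
  [2.25→5.25]: (31.2+14.6)/2 × 3 = 68.7
  [5.25→7.25]: (14.6+8.1)/2 × 2 = 22.7
  [7.25→9.25]: (8.1+4.5)/2 × 2 = 12.6
  [9.25→9.75]: (4.5+3.9)/2 × 0.5 = 2.1
  Sum = 146.45 µg/L·hr

AUC = 146 µg/L·hr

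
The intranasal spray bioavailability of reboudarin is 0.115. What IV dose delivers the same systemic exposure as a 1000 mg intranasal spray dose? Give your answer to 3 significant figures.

D_iv = 115 mg

Systemic exposure from an extravascular dose = F × D_ev, so the equivalent IV dose is F × D_ev.
D_iv = F × D_ev = 0.115 × 1000 = 115 mg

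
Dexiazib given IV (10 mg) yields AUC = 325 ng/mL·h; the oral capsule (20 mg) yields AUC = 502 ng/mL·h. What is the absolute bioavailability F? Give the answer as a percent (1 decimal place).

F = (AUC_ev / D_ev) / (AUC_iv / D_iv)
  = (502/20) / (325/10)
  = 25.1 / 32.5 = 0.7723
  = 77.23%

F = 77.2%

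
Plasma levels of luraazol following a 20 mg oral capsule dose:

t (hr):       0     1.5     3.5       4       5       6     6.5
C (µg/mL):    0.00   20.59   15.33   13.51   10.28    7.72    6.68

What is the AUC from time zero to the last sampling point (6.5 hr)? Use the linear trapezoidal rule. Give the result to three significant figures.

AUC = 83.1 µg/mL·hr

Trapezoidal AUC_0→6.5:
  [0→1.5]: (0.00+20.59)/2 × 1.5 = 15.4425
  [1.5→3.5]: (20.59+15.33)/2 × 2 = 35.92
  [3.5→4]: (15.33+13.51)/2 × 0.5 = 7.21
  [4→5]: (13.51+10.28)/2 × 1 = 11.895
  [5→6]: (10.28+7.72)/2 × 1 = 9.0
  [6→6.5]: (7.72+6.68)/2 × 0.5 = 3.6
  Sum = 83.0675 µg/mL·hr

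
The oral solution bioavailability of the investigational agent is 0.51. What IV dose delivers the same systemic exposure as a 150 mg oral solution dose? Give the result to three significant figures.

D_iv = 76.5 mg

Systemic exposure from an extravascular dose = F × D_ev, so the equivalent IV dose is F × D_ev.
D_iv = F × D_ev = 0.51 × 150 = 76.5 mg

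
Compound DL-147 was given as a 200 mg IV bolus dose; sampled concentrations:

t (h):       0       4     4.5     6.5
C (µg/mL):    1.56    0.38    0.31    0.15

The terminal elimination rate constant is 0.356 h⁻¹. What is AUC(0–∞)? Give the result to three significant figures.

Trapezoidal AUC_0→6.5:
  [0→4]: (1.56+0.38)/2 × 4 = 3.88
  [4→4.5]: (0.38+0.31)/2 × 0.5 = 0.1725
  [4.5→6.5]: (0.31+0.15)/2 × 2 = 0.46
  Sum = 4.5125 µg/mL·h
Extrapolated tail: C_last / k_e = 0.15 / 0.356 = 0.421
AUC_0→∞ = 4.5125 + 0.421 = 4.9335 µg/mL·h

AUC = 4.93 µg/mL·h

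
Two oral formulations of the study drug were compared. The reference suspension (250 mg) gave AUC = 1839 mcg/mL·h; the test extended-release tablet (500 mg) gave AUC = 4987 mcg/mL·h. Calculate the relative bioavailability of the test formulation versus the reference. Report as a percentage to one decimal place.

F_rel = 135.6%

F_rel = (AUC_test/D_test) / (AUC_ref/D_ref)
      = (4987/500) / (1839/250)
      = 9.974 / 7.356 = 1.3559 = 135.59%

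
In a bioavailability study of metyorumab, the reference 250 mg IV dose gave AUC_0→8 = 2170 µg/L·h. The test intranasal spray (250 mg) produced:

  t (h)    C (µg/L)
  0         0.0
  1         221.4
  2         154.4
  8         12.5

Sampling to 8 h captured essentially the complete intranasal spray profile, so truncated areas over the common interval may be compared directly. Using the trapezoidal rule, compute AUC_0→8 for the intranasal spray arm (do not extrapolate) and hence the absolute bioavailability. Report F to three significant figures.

F = 0.368

Trapezoidal AUC_0→8 (intranasal spray):
  [0→1]: (0.0+221.4)/2 × 1 = 110.7
  [1→2]: (221.4+154.4)/2 × 1 = 187.9
  [2→8]: (154.4+12.5)/2 × 6 = 500.7
  Sum = 799.3 µg/L·h
F = (AUC_ev/D_ev)/(AUC_iv/D_iv) = (799.3/250)/(2170/250) = 3.1972/8.68 = 0.3683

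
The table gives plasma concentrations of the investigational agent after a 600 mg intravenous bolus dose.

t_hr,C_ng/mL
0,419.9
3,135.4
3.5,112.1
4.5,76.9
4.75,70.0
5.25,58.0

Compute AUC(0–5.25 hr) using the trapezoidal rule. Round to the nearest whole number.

Trapezoidal AUC_0→5.25:
  [0→3]: (419.9+135.4)/2 × 3 = 832.95
  [3→3.5]: (135.4+112.1)/2 × 0.5 = 61.875
  [3.5→4.5]: (112.1+76.9)/2 × 1 = 94.5
  [4.5→4.75]: (76.9+70.0)/2 × 0.25 = 18.3625
  [4.75→5.25]: (70.0+58.0)/2 × 0.5 = 32.0
  Sum = 1039.6875 ng/mL·hr

AUC = 1040 ng/mL·hr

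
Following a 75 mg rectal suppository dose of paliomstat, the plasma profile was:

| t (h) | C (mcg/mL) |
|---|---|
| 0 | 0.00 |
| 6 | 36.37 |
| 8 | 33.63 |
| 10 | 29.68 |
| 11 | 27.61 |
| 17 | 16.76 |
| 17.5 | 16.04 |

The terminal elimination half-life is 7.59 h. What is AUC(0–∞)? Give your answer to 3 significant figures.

AUC = 588 mcg/mL·h

Trapezoidal AUC_0→17.5:
  [0→6]: (0.00+36.37)/2 × 6 = 109.11
  [6→8]: (36.37+33.63)/2 × 2 = 70.0
  [8→10]: (33.63+29.68)/2 × 2 = 63.31
  [10→11]: (29.68+27.61)/2 × 1 = 28.645
  [11→17]: (27.61+16.76)/2 × 6 = 133.11
  [17→17.5]: (16.76+16.04)/2 × 0.5 = 8.2
  Sum = 412.375 mcg/mL·h
k_e = ln2 / t½ = 0.693147 / 7.59 = 0.0913 h^-1
Extrapolated tail: C_last / k_e = 16.04 / 0.0913 = 175.685
AUC_0→∞ = 412.375 + 175.685 = 588.06 mcg/mL·h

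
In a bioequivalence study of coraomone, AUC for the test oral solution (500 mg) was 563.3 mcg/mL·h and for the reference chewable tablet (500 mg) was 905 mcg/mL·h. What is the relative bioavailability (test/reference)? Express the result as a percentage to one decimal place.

F_rel = 62.2%

F_rel = (AUC_test/D_test) / (AUC_ref/D_ref)
      = (563.3/500) / (905/500)
      = 1.1266 / 1.81 = 0.6224 = 62.24%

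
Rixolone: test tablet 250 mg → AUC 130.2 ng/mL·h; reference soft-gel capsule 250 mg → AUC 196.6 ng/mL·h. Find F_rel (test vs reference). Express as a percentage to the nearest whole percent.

F_rel = 66%

F_rel = (AUC_test/D_test) / (AUC_ref/D_ref)
      = (130.2/250) / (196.6/250)
      = 0.5208 / 0.7864 = 0.6623 = 66.23%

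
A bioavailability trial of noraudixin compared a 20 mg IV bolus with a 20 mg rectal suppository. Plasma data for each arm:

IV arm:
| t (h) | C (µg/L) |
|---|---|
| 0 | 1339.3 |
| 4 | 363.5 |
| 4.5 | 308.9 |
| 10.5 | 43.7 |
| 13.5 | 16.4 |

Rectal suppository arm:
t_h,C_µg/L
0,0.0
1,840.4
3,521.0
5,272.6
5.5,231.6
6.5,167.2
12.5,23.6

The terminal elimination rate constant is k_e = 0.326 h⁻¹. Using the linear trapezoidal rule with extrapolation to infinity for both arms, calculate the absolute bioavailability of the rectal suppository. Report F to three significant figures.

Trapezoidal AUC_0→13.5 (IV):
  [0→4]: (1339.3+363.5)/2 × 4 = 3405.6
  [4→4.5]: (363.5+308.9)/2 × 0.5 = 168.1
  [4.5→10.5]: (308.9+43.7)/2 × 6 = 1057.8
  [10.5→13.5]: (43.7+16.4)/2 × 3 = 90.15
  Sum = 4721.65 µg/L·h
IV tail: 16.4/0.326 = 50.307; AUC_iv,0→∞ = 4721.65 + 50.307 = 4771.957 µg/L·h
Trapezoidal AUC_0→12.5 (rectal suppository):
  [0→1]: (0.0+840.4)/2 × 1 = 420.2
  [1→3]: (840.4+521.0)/2 × 2 = 1361.4
  [3→5]: (521.0+272.6)/2 × 2 = 793.6
  [5→5.5]: (272.6+231.6)/2 × 0.5 = 126.05
  [5.5→6.5]: (231.6+167.2)/2 × 1 = 199.4
  [6.5→12.5]: (167.2+23.6)/2 × 6 = 572.4
  Sum = 3473.05 µg/L·h
rectal suppository tail: 23.6/0.326 = 72.393; AUC_ev,0→∞ = 3473.05 + 72.393 = 3545.443 µg/L·h
F = (AUC_ev/D_ev)/(AUC_iv/D_iv) = (3545.443/20)/(4771.957/20) = 177.27215/238.59785 = 0.7430

F = 0.743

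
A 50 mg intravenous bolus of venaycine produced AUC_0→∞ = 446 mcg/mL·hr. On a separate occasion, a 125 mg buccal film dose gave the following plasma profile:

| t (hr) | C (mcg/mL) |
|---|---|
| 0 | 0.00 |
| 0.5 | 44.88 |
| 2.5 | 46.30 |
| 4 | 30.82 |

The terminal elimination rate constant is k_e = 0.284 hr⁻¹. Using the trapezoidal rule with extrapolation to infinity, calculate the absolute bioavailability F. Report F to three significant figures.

Trapezoidal AUC_0→4 (buccal film):
  [0→0.5]: (0.00+44.88)/2 × 0.5 = 11.22
  [0.5→2.5]: (44.88+46.30)/2 × 2 = 91.18
  [2.5→4]: (46.30+30.82)/2 × 1.5 = 57.84
  Sum = 160.24 mcg/mL·hr
Tail: C_last/k_e = 30.82/0.284 = 108.521
AUC_0→∞ (buccal film) = 160.24 + 108.521 = 268.761 mcg/mL·hr
F = (AUC_ev/D_ev)/(AUC_iv/D_iv) = (268.761/125)/(446/50) = 2.150088/8.92 = 0.2410

F = 0.241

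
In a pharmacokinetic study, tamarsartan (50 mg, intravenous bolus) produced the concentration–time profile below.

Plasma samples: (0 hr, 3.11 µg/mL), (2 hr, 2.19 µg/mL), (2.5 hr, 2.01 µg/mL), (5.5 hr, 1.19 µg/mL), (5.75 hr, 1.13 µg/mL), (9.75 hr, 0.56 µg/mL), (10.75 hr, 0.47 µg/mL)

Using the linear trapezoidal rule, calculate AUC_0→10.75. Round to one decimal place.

AUC = 15.3 µg/mL·hr

Trapezoidal AUC_0→10.75:
  [0→2]: (3.11+2.19)/2 × 2 = 5.3
  [2→2.5]: (2.19+2.01)/2 × 0.5 = 1.05
  [2.5→5.5]: (2.01+1.19)/2 × 3 = 4.8
  [5.5→5.75]: (1.19+1.13)/2 × 0.25 = 0.29
  [5.75→9.75]: (1.13+0.56)/2 × 4 = 3.38
  [9.75→10.75]: (0.56+0.47)/2 × 1 = 0.515
  Sum = 15.335 µg/mL·hr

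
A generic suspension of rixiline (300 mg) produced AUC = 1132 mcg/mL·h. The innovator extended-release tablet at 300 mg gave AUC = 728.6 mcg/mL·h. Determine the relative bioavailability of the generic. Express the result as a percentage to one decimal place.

F_rel = 155.4%

F_rel = (AUC_test/D_test) / (AUC_ref/D_ref)
      = (1132/300) / (728.6/300)
      = 3.77333 / 2.42867 = 1.5537 = 155.37%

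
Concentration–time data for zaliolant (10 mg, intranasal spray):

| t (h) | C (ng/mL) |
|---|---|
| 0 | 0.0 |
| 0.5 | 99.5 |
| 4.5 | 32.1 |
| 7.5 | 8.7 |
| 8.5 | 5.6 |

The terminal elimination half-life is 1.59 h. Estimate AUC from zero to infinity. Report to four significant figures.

Trapezoidal AUC_0→8.5:
  [0→0.5]: (0.0+99.5)/2 × 0.5 = 24.875
  [0.5→4.5]: (99.5+32.1)/2 × 4 = 263.2
  [4.5→7.5]: (32.1+8.7)/2 × 3 = 61.2
  [7.5→8.5]: (8.7+5.6)/2 × 1 = 7.15
  Sum = 356.425 ng/mL·h
k_e = ln2 / t½ = 0.693147 / 1.59 = 0.4359 h^-1
Extrapolated tail: C_last / k_e = 5.6 / 0.4359 = 12.847
AUC_0→∞ = 356.425 + 12.847 = 369.272 ng/mL·h

AUC = 369.3 ng/mL·h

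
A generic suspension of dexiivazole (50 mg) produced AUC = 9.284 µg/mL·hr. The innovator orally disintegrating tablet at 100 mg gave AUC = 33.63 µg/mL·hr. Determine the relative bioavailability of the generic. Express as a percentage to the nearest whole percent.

F_rel = (AUC_test/D_test) / (AUC_ref/D_ref)
      = (9.284/50) / (33.63/100)
      = 0.18568 / 0.3363 = 0.5521 = 55.21%

F_rel = 55%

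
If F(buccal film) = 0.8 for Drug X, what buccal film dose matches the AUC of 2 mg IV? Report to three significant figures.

For equal systemic exposure: F × D_ev = D_iv
D_ev = D_iv / F = 2 / 0.8 = 2.5 mg

D_buccal = 2.50 mg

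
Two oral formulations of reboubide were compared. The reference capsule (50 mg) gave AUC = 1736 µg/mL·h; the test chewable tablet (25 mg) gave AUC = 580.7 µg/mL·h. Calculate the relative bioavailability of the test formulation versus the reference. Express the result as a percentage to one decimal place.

F_rel = 66.9%

F_rel = (AUC_test/D_test) / (AUC_ref/D_ref)
      = (580.7/25) / (1736/50)
      = 23.228 / 34.72 = 0.6690 = 66.90%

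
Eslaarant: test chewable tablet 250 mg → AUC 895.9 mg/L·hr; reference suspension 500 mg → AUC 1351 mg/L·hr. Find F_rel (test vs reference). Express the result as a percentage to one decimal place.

F_rel = (AUC_test/D_test) / (AUC_ref/D_ref)
      = (895.9/250) / (1351/500)
      = 3.5836 / 2.702 = 1.3263 = 132.63%

F_rel = 132.6%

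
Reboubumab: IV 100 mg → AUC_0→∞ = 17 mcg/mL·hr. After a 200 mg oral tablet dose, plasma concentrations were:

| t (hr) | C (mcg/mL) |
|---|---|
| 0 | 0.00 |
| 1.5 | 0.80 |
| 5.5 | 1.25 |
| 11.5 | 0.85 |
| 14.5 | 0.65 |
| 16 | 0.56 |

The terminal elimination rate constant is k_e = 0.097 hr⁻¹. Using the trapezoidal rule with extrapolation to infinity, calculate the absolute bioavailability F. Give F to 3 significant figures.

F = 0.586

Trapezoidal AUC_0→16 (oral tablet):
  [0→1.5]: (0.00+0.80)/2 × 1.5 = 0.6
  [1.5→5.5]: (0.80+1.25)/2 × 4 = 4.1
  [5.5→11.5]: (1.25+0.85)/2 × 6 = 6.3
  [11.5→14.5]: (0.85+0.65)/2 × 3 = 2.25
  [14.5→16]: (0.65+0.56)/2 × 1.5 = 0.9075
  Sum = 14.1575 mcg/mL·hr
Tail: C_last/k_e = 0.56/0.097 = 5.773
AUC_0→∞ (oral tablet) = 14.1575 + 5.773 = 19.9305 mcg/mL·hr
F = (AUC_ev/D_ev)/(AUC_iv/D_iv) = (19.9305/200)/(17/100) = 0.0996525/0.17 = 0.5862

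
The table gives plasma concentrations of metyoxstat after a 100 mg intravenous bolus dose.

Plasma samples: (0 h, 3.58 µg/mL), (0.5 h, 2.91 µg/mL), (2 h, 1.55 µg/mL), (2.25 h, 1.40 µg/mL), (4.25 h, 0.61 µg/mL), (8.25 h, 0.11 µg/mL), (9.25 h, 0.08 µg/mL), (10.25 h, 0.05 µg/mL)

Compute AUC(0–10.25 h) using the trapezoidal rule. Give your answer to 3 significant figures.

Trapezoidal AUC_0→10.25:
  [0→0.5]: (3.58+2.91)/2 × 0.5 = 1.6225
  [0.5→2]: (2.91+1.55)/2 × 1.5 = 3.345
  [2→2.25]: (1.55+1.40)/2 × 0.25 = 0.36875
  [2.25→4.25]: (1.40+0.61)/2 × 2 = 2.01
  [4.25→8.25]: (0.61+0.11)/2 × 4 = 1.44
  [8.25→9.25]: (0.11+0.08)/2 × 1 = 0.095
  [9.25→10.25]: (0.08+0.05)/2 × 1 = 0.065
  Sum = 8.94625 µg/mL·h

AUC = 8.95 µg/mL·h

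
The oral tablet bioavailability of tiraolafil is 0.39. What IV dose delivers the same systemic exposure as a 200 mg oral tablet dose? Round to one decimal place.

Systemic exposure from an extravascular dose = F × D_ev, so the equivalent IV dose is F × D_ev.
D_iv = F × D_ev = 0.39 × 200 = 78 mg

D_iv = 78.0 mg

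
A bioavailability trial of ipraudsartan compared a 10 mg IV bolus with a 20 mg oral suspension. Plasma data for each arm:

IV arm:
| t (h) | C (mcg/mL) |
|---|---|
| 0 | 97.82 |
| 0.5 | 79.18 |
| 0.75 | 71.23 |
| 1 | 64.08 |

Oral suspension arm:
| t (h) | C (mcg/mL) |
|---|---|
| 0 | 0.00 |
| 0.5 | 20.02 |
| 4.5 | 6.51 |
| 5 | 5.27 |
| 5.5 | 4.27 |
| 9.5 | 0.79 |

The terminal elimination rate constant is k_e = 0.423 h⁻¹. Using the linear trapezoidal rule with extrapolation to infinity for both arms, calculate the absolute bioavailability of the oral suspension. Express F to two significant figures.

F = 0.16

Trapezoidal AUC_0→1 (IV):
  [0→0.5]: (97.82+79.18)/2 × 0.5 = 44.25
  [0.5→0.75]: (79.18+71.23)/2 × 0.25 = 18.80125
  [0.75→1]: (71.23+64.08)/2 × 0.25 = 16.91375
  Sum = 79.965 mcg/mL·h
IV tail: 64.08/0.423 = 151.489; AUC_iv,0→∞ = 79.965 + 151.489 = 231.454 mcg/mL·h
Trapezoidal AUC_0→9.5 (oral suspension):
  [0→0.5]: (0.00+20.02)/2 × 0.5 = 5.005
  [0.5→4.5]: (20.02+6.51)/2 × 4 = 53.06
  [4.5→5]: (6.51+5.27)/2 × 0.5 = 2.945
  [5→5.5]: (5.27+4.27)/2 × 0.5 = 2.385
  [5.5→9.5]: (4.27+0.79)/2 × 4 = 10.12
  Sum = 73.515 mcg/mL·h
oral suspension tail: 0.79/0.423 = 1.868; AUC_ev,0→∞ = 73.515 + 1.868 = 75.383 mcg/mL·h
F = (AUC_ev/D_ev)/(AUC_iv/D_iv) = (75.383/20)/(231.454/10) = 3.76915/23.1454 = 0.1628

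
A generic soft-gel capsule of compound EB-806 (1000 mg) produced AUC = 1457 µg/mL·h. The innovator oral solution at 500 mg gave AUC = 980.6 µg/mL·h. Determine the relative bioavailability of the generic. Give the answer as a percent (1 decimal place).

F_rel = 74.3%

F_rel = (AUC_test/D_test) / (AUC_ref/D_ref)
      = (1457/1000) / (980.6/500)
      = 1.457 / 1.9612 = 0.7429 = 74.29%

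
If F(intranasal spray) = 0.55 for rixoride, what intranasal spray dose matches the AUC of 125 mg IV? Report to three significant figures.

D_intranasal = 227 mg

For equal systemic exposure: F × D_ev = D_iv
D_ev = D_iv / F = 125 / 0.55 = 227.273 mg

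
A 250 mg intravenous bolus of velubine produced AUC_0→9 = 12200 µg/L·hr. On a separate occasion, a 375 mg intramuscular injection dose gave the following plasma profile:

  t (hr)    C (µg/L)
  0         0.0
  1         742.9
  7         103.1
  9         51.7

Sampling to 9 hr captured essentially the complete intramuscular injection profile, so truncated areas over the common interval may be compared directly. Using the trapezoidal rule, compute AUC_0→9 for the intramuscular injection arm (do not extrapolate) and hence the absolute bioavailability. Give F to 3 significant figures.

F = 0.167

Trapezoidal AUC_0→9 (intramuscular injection):
  [0→1]: (0.0+742.9)/2 × 1 = 371.45
  [1→7]: (742.9+103.1)/2 × 6 = 2538.0
  [7→9]: (103.1+51.7)/2 × 2 = 154.8
  Sum = 3064.25 µg/L·hr
F = (AUC_ev/D_ev)/(AUC_iv/D_iv) = (3064.25/375)/(12200/250) = 8.17133/48.8 = 0.1674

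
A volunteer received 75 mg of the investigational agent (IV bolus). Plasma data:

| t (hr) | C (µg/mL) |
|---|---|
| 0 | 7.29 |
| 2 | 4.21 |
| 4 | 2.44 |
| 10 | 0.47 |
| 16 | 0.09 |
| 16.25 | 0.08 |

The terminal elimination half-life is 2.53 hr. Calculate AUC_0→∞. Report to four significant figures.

AUC = 28.87 µg/mL·hr

Trapezoidal AUC_0→16.25:
  [0→2]: (7.29+4.21)/2 × 2 = 11.5
  [2→4]: (4.21+2.44)/2 × 2 = 6.65
  [4→10]: (2.44+0.47)/2 × 6 = 8.73
  [10→16]: (0.47+0.09)/2 × 6 = 1.68
  [16→16.25]: (0.09+0.08)/2 × 0.25 = 0.02125
  Sum = 28.58125 µg/mL·hr
k_e = ln2 / t½ = 0.693147 / 2.53 = 0.2740 hr^-1
Extrapolated tail: C_last / k_e = 0.08 / 0.274 = 0.292
AUC_0→∞ = 28.58125 + 0.292 = 28.87325 µg/mL·hr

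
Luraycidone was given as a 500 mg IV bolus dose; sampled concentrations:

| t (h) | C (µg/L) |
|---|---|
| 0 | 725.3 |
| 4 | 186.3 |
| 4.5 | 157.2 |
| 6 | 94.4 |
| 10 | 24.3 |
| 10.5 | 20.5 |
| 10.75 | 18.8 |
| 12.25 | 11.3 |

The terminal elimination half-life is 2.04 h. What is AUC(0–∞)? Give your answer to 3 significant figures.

AUC = 2410 µg/L·h

Trapezoidal AUC_0→12.25:
  [0→4]: (725.3+186.3)/2 × 4 = 1823.2
  [4→4.5]: (186.3+157.2)/2 × 0.5 = 85.875
  [4.5→6]: (157.2+94.4)/2 × 1.5 = 188.7
  [6→10]: (94.4+24.3)/2 × 4 = 237.4
  [10→10.5]: (24.3+20.5)/2 × 0.5 = 11.2
  [10.5→10.75]: (20.5+18.8)/2 × 0.25 = 4.9125
  [10.75→12.25]: (18.8+11.3)/2 × 1.5 = 22.575
  Sum = 2373.8625 µg/L·h
k_e = ln2 / t½ = 0.693147 / 2.04 = 0.3398 h^-1
Extrapolated tail: C_last / k_e = 11.3 / 0.3398 = 33.255
AUC_0→∞ = 2373.8625 + 33.255 = 2407.1175 µg/L·h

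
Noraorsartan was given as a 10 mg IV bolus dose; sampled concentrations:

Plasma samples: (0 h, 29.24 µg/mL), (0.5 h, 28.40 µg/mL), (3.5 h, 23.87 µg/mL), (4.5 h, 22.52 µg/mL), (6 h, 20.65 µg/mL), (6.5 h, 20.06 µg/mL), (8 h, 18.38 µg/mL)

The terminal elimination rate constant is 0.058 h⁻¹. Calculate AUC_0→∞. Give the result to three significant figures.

AUC = 504 µg/mL·h

Trapezoidal AUC_0→8:
  [0→0.5]: (29.24+28.40)/2 × 0.5 = 14.41
  [0.5→3.5]: (28.40+23.87)/2 × 3 = 78.405
  [3.5→4.5]: (23.87+22.52)/2 × 1 = 23.195
  [4.5→6]: (22.52+20.65)/2 × 1.5 = 32.3775
  [6→6.5]: (20.65+20.06)/2 × 0.5 = 10.1775
  [6.5→8]: (20.06+18.38)/2 × 1.5 = 28.83
  Sum = 187.395 µg/mL·h
Extrapolated tail: C_last / k_e = 18.38 / 0.058 = 316.897
AUC_0→∞ = 187.395 + 316.897 = 504.292 µg/mL·h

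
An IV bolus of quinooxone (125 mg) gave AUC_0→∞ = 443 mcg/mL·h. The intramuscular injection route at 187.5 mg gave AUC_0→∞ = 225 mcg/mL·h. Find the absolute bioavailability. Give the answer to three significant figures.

F = (AUC_ev / D_ev) / (AUC_iv / D_iv)
  = (225/187.5) / (443/125)
  = 1.2 / 3.544 = 0.3386

F = 0.339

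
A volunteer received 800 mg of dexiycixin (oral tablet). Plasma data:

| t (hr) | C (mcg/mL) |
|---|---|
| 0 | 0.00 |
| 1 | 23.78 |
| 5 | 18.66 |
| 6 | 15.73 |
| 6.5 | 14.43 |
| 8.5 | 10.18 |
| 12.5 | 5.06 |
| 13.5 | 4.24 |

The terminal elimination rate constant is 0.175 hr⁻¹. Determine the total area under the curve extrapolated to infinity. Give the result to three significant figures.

AUC = 205 mcg/mL·hr

Trapezoidal AUC_0→13.5:
  [0→1]: (0.00+23.78)/2 × 1 = 11.89
  [1→5]: (23.78+18.66)/2 × 4 = 84.88
  [5→6]: (18.66+15.73)/2 × 1 = 17.195
  [6→6.5]: (15.73+14.43)/2 × 0.5 = 7.54
  [6.5→8.5]: (14.43+10.18)/2 × 2 = 24.61
  [8.5→12.5]: (10.18+5.06)/2 × 4 = 30.48
  [12.5→13.5]: (5.06+4.24)/2 × 1 = 4.65
  Sum = 181.245 mcg/mL·hr
Extrapolated tail: C_last / k_e = 4.24 / 0.175 = 24.229
AUC_0→∞ = 181.245 + 24.229 = 205.474 mcg/mL·hr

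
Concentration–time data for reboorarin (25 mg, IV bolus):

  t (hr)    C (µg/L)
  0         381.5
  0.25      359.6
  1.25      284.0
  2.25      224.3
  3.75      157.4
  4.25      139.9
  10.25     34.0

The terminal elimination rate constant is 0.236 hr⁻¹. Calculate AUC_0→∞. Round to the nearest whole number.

Trapezoidal AUC_0→10.25:
  [0→0.25]: (381.5+359.6)/2 × 0.25 = 92.6375
  [0.25→1.25]: (359.6+284.0)/2 × 1 = 321.8
  [1.25→2.25]: (284.0+224.3)/2 × 1 = 254.15
  [2.25→3.75]: (224.3+157.4)/2 × 1.5 = 286.275
  [3.75→4.25]: (157.4+139.9)/2 × 0.5 = 74.325
  [4.25→10.25]: (139.9+34.0)/2 × 6 = 521.7
  Sum = 1550.8875 µg/L·hr
Extrapolated tail: C_last / k_e = 34.0 / 0.236 = 144.068
AUC_0→∞ = 1550.8875 + 144.068 = 1694.9555 µg/L·hr

AUC = 1695 µg/L·hr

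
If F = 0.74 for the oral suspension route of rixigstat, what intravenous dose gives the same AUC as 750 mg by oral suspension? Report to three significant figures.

Systemic exposure from an extravascular dose = F × D_ev, so the equivalent IV dose is F × D_ev.
D_iv = F × D_ev = 0.74 × 750 = 555 mg

D_iv = 555 mg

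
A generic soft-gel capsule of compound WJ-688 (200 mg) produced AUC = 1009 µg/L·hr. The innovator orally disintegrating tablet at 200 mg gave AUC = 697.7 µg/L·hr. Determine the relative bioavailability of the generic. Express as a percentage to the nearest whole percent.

F_rel = (AUC_test/D_test) / (AUC_ref/D_ref)
      = (1009/200) / (697.7/200)
      = 5.045 / 3.4885 = 1.4462 = 144.62%

F_rel = 145%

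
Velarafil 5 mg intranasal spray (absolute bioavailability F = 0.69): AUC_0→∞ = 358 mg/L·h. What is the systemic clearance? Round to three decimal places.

CL = 0.010 L/h

CL = F × Dose / AUC_0→∞
   = 0.69 × 5 / 358 = 0.00963687 L/h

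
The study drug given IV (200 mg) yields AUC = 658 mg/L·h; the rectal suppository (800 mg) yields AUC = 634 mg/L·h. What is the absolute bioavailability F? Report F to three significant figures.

F = (AUC_ev / D_ev) / (AUC_iv / D_iv)
  = (634/800) / (658/200)
  = 0.7925 / 3.29 = 0.2409

F = 0.241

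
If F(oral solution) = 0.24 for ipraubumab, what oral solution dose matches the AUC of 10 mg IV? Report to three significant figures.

For equal systemic exposure: F × D_ev = D_iv
D_ev = D_iv / F = 10 / 0.24 = 41.6667 mg

D_oral = 41.7 mg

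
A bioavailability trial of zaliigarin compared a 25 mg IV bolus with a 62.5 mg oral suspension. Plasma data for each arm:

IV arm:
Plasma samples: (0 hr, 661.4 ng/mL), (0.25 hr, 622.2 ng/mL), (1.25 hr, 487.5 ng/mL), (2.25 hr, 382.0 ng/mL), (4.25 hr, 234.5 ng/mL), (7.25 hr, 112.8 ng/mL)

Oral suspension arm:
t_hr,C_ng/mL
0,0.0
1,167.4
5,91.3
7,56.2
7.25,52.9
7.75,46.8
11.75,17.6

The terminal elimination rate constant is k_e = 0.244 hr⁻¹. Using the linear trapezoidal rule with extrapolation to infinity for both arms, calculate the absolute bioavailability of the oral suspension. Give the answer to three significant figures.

F = 0.144

Trapezoidal AUC_0→7.25 (IV):
  [0→0.25]: (661.4+622.2)/2 × 0.25 = 160.45
  [0.25→1.25]: (622.2+487.5)/2 × 1 = 554.85
  [1.25→2.25]: (487.5+382.0)/2 × 1 = 434.75
  [2.25→4.25]: (382.0+234.5)/2 × 2 = 616.5
  [4.25→7.25]: (234.5+112.8)/2 × 3 = 520.95
  Sum = 2287.5 ng/mL·hr
IV tail: 112.8/0.244 = 462.295; AUC_iv,0→∞ = 2287.5 + 462.295 = 2749.795 ng/mL·hr
Trapezoidal AUC_0→11.75 (oral suspension):
  [0→1]: (0.0+167.4)/2 × 1 = 83.7
  [1→5]: (167.4+91.3)/2 × 4 = 517.4
  [5→7]: (91.3+56.2)/2 × 2 = 147.5
  [7→7.25]: (56.2+52.9)/2 × 0.25 = 13.6375
  [7.25→7.75]: (52.9+46.8)/2 × 0.5 = 24.925
  [7.75→11.75]: (46.8+17.6)/2 × 4 = 128.8
  Sum = 915.9625 ng/mL·hr
oral suspension tail: 17.6/0.244 = 72.131; AUC_ev,0→∞ = 915.9625 + 72.131 = 988.0935 ng/mL·hr
F = (AUC_ev/D_ev)/(AUC_iv/D_iv) = (988.0935/62.5)/(2749.795/25) = 15.809496/109.9918 = 0.1437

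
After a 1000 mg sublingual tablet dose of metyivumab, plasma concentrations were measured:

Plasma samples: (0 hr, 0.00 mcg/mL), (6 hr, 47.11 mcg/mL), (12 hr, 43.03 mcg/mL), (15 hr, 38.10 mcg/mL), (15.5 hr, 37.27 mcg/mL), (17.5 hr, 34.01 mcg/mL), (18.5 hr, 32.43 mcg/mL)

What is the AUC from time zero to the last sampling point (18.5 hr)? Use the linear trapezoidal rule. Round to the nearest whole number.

AUC = 657 mcg/mL·hr

Trapezoidal AUC_0→18.5:
  [0→6]: (0.00+47.11)/2 × 6 = 141.33
  [6→12]: (47.11+43.03)/2 × 6 = 270.42
  [12→15]: (43.03+38.10)/2 × 3 = 121.695
  [15→15.5]: (38.10+37.27)/2 × 0.5 = 18.8425
  [15.5→17.5]: (37.27+34.01)/2 × 2 = 71.28
  [17.5→18.5]: (34.01+32.43)/2 × 1 = 33.22
  Sum = 656.7875 mcg/mL·hr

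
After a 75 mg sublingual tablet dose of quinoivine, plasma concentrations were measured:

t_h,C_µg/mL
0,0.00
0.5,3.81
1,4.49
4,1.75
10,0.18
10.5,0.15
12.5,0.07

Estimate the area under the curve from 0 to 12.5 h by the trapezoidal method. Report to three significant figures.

Trapezoidal AUC_0→12.5:
  [0→0.5]: (0.00+3.81)/2 × 0.5 = 0.9525
  [0.5→1]: (3.81+4.49)/2 × 0.5 = 2.075
  [1→4]: (4.49+1.75)/2 × 3 = 9.36
  [4→10]: (1.75+0.18)/2 × 6 = 5.79
  [10→10.5]: (0.18+0.15)/2 × 0.5 = 0.0825
  [10.5→12.5]: (0.15+0.07)/2 × 2 = 0.22
  Sum = 18.48 µg/mL·h

AUC = 18.5 µg/mL·h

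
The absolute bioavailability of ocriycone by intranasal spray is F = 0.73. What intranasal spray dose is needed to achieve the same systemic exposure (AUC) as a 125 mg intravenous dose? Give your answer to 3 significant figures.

D_intranasal = 171 mg

For equal systemic exposure: F × D_ev = D_iv
D_ev = D_iv / F = 125 / 0.73 = 171.233 mg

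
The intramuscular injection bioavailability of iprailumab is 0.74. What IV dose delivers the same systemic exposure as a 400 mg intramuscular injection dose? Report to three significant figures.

D_iv = 296 mg

Systemic exposure from an extravascular dose = F × D_ev, so the equivalent IV dose is F × D_ev.
D_iv = F × D_ev = 0.74 × 400 = 296 mg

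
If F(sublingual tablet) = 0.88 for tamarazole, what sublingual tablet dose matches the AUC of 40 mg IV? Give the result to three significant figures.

D_sublingual = 45.5 mg

For equal systemic exposure: F × D_ev = D_iv
D_ev = D_iv / F = 40 / 0.88 = 45.4545 mg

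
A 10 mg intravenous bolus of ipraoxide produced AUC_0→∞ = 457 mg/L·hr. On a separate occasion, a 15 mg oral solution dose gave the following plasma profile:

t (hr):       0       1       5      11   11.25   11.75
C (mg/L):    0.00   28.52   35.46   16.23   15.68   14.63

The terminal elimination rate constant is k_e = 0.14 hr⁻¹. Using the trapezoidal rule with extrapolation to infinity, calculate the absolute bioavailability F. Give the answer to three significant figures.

F = 0.603

Trapezoidal AUC_0→11.75 (oral solution):
  [0→1]: (0.00+28.52)/2 × 1 = 14.26
  [1→5]: (28.52+35.46)/2 × 4 = 127.96
  [5→11]: (35.46+16.23)/2 × 6 = 155.07
  [11→11.25]: (16.23+15.68)/2 × 0.25 = 3.98875
  [11.25→11.75]: (15.68+14.63)/2 × 0.5 = 7.5775
  Sum = 308.85625 mg/L·hr
Tail: C_last/k_e = 14.63/0.14 = 104.500
AUC_0→∞ (oral solution) = 308.85625 + 104.500 = 413.35625 mg/L·hr
F = (AUC_ev/D_ev)/(AUC_iv/D_iv) = (413.35625/15)/(457/10) = 27.5571/45.7 = 0.6030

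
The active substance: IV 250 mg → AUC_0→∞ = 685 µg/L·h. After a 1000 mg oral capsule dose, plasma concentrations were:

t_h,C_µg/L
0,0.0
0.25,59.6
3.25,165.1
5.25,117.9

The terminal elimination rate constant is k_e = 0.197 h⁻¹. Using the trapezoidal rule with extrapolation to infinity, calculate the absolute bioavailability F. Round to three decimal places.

F = 0.447

Trapezoidal AUC_0→5.25 (oral capsule):
  [0→0.25]: (0.0+59.6)/2 × 0.25 = 7.45
  [0.25→3.25]: (59.6+165.1)/2 × 3 = 337.05
  [3.25→5.25]: (165.1+117.9)/2 × 2 = 283.0
  Sum = 627.5 µg/L·h
Tail: C_last/k_e = 117.9/0.197 = 598.477
AUC_0→∞ (oral capsule) = 627.5 + 598.477 = 1225.977 µg/L·h
F = (AUC_ev/D_ev)/(AUC_iv/D_iv) = (1225.977/1000)/(685/250) = 1.225977/2.74 = 0.4474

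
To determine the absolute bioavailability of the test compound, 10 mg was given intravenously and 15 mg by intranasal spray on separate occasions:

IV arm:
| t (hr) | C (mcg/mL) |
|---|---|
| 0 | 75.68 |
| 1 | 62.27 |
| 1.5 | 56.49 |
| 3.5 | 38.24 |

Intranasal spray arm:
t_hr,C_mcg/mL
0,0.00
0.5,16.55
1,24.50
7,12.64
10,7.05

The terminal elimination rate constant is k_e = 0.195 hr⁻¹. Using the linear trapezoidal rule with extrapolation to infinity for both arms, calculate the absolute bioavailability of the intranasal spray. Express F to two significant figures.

F = 0.33

Trapezoidal AUC_0→3.5 (IV):
  [0→1]: (75.68+62.27)/2 × 1 = 68.975
  [1→1.5]: (62.27+56.49)/2 × 0.5 = 29.69
  [1.5→3.5]: (56.49+38.24)/2 × 2 = 94.73
  Sum = 193.395 mcg/mL·hr
IV tail: 38.24/0.195 = 196.103; AUC_iv,0→∞ = 193.395 + 196.103 = 389.498 mcg/mL·hr
Trapezoidal AUC_0→10 (intranasal spray):
  [0→0.5]: (0.00+16.55)/2 × 0.5 = 4.1375
  [0.5→1]: (16.55+24.50)/2 × 0.5 = 10.2625
  [1→7]: (24.50+12.64)/2 × 6 = 111.42
  [7→10]: (12.64+7.05)/2 × 3 = 29.535
  Sum = 155.355 mcg/mL·hr
intranasal spray tail: 7.05/0.195 = 36.154; AUC_ev,0→∞ = 155.355 + 36.154 = 191.509 mcg/mL·hr
F = (AUC_ev/D_ev)/(AUC_iv/D_iv) = (191.509/15)/(389.498/10) = 12.7673/38.9498 = 0.3278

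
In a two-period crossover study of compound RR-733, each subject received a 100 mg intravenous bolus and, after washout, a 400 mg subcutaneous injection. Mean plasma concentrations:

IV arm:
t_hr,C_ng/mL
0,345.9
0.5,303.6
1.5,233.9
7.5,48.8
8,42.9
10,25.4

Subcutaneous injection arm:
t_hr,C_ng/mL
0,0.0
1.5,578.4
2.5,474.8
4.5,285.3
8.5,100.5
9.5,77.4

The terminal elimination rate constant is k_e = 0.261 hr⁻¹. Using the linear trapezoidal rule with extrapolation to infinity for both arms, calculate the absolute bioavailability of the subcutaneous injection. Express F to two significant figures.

Trapezoidal AUC_0→10 (IV):
  [0→0.5]: (345.9+303.6)/2 × 0.5 = 162.375
  [0.5→1.5]: (303.6+233.9)/2 × 1 = 268.75
  [1.5→7.5]: (233.9+48.8)/2 × 6 = 848.1
  [7.5→8]: (48.8+42.9)/2 × 0.5 = 22.925
  [8→10]: (42.9+25.4)/2 × 2 = 68.3
  Sum = 1370.45 ng/mL·hr
IV tail: 25.4/0.261 = 97.318; AUC_iv,0→∞ = 1370.45 + 97.318 = 1467.768 ng/mL·hr
Trapezoidal AUC_0→9.5 (subcutaneous injection):
  [0→1.5]: (0.0+578.4)/2 × 1.5 = 433.8
  [1.5→2.5]: (578.4+474.8)/2 × 1 = 526.6
  [2.5→4.5]: (474.8+285.3)/2 × 2 = 760.1
  [4.5→8.5]: (285.3+100.5)/2 × 4 = 771.6
  [8.5→9.5]: (100.5+77.4)/2 × 1 = 88.95
  Sum = 2581.05 ng/mL·hr
subcutaneous injection tail: 77.4/0.261 = 296.552; AUC_ev,0→∞ = 2581.05 + 296.552 = 2877.602 ng/mL·hr
F = (AUC_ev/D_ev)/(AUC_iv/D_iv) = (2877.602/400)/(1467.768/100) = 7.194005/14.67768 = 0.4901

F = 0.49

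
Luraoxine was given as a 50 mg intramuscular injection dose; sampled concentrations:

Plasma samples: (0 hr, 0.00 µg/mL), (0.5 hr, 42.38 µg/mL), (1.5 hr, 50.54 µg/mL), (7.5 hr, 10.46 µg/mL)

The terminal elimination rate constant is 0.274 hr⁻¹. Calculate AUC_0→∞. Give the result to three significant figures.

Trapezoidal AUC_0→7.5:
  [0→0.5]: (0.00+42.38)/2 × 0.5 = 10.595
  [0.5→1.5]: (42.38+50.54)/2 × 1 = 46.46
  [1.5→7.5]: (50.54+10.46)/2 × 6 = 183.0
  Sum = 240.055 µg/mL·hr
Extrapolated tail: C_last / k_e = 10.46 / 0.274 = 38.175
AUC_0→∞ = 240.055 + 38.175 = 278.23 µg/mL·hr

AUC = 278 µg/mL·hr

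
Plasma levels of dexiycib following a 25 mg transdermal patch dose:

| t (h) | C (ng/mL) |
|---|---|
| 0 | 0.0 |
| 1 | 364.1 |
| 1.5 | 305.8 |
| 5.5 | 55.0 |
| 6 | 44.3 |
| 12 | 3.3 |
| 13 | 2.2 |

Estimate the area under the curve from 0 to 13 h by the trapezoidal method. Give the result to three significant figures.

Trapezoidal AUC_0→13:
  [0→1]: (0.0+364.1)/2 × 1 = 182.05
  [1→1.5]: (364.1+305.8)/2 × 0.5 = 167.475
  [1.5→5.5]: (305.8+55.0)/2 × 4 = 721.6
  [5.5→6]: (55.0+44.3)/2 × 0.5 = 24.825
  [6→12]: (44.3+3.3)/2 × 6 = 142.8
  [12→13]: (3.3+2.2)/2 × 1 = 2.75
  Sum = 1241.5 ng/mL·h

AUC = 1240 ng/mL·h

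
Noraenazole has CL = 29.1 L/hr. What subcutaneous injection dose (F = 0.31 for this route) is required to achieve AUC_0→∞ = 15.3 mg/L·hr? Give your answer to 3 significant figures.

Dose = CL × AUC_0→∞ / F
     = 29.1 × 15.3 / 0.31 = 1436.23 mg

Dose = 1440 mg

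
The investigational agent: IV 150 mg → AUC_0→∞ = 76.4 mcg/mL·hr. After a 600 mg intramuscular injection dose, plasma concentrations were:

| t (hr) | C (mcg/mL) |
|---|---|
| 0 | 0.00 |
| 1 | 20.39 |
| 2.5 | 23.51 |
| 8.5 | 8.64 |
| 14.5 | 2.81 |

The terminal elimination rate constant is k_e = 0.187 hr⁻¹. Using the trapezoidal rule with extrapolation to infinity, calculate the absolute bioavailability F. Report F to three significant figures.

F = 0.618

Trapezoidal AUC_0→14.5 (intramuscular injection):
  [0→1]: (0.00+20.39)/2 × 1 = 10.195
  [1→2.5]: (20.39+23.51)/2 × 1.5 = 32.925
  [2.5→8.5]: (23.51+8.64)/2 × 6 = 96.45
  [8.5→14.5]: (8.64+2.81)/2 × 6 = 34.35
  Sum = 173.92 mcg/mL·hr
Tail: C_last/k_e = 2.81/0.187 = 15.027
AUC_0→∞ (intramuscular injection) = 173.92 + 15.027 = 188.947 mcg/mL·hr
F = (AUC_ev/D_ev)/(AUC_iv/D_iv) = (188.947/600)/(76.4/150) = 0.314912/0.509333 = 0.6183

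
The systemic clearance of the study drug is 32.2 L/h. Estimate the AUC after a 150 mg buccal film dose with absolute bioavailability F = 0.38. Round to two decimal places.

AUC = 1.77 mg/L·h

AUC_0→∞ = F × Dose / CL
        = 0.38 × 150 / 32.2 = 1.77019 mg/L·h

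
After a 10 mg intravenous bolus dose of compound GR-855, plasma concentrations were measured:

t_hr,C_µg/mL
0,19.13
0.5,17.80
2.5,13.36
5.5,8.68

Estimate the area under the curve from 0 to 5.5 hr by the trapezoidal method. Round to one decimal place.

Trapezoidal AUC_0→5.5:
  [0→0.5]: (19.13+17.80)/2 × 0.5 = 9.2325
  [0.5→2.5]: (17.80+13.36)/2 × 2 = 31.16
  [2.5→5.5]: (13.36+8.68)/2 × 3 = 33.06
  Sum = 73.4525 µg/mL·hr

AUC = 73.5 µg/mL·hr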